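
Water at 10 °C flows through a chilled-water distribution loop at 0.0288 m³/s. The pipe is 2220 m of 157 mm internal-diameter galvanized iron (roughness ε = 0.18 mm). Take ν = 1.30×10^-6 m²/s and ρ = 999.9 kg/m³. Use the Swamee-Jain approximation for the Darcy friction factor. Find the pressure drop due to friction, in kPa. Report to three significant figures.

Δp ≈ 342 kPa

V = 4Q/(πD²) = 4·0.0288/(π·0.157²) = 1.488 m/s
Re = VD/ν = 1.488·0.157/1.30×10^-6 = 1.80×10^5 → turbulent
ε/D = 0.18/157 = 0.00115
Swamee-Jain: f = 0.02188
h_f = f(L/D)V²/(2g) = 0.02188·(2220/0.157)·1.488²/(2·9.81) = 34.91 m
Δp = ρg·h_f = 999.9·9.81·34.91 = 342.4 kPa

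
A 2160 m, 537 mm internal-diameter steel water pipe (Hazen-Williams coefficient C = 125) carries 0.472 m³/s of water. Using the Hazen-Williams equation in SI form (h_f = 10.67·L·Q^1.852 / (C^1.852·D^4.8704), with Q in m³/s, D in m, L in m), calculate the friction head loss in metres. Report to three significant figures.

h_f = 10.67·2160·0.472^1.852 / (125^1.852·0.537^4.8704) = 15.50 m

h_f ≈ 15.5 m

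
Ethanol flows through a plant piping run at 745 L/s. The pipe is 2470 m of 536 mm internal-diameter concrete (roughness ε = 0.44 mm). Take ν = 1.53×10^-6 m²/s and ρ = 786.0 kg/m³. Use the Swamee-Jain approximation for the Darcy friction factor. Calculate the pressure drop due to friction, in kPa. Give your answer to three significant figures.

V = 4Q/(πD²) = 4·0.745/(π·0.536²) = 3.302 m/s
Re = VD/ν = 3.302·0.536/1.53×10^-6 = 1.16×10^6 → turbulent
ε/D = 0.44/536 = 8.21×10^-4
Swamee-Jain: f = 0.01912
h_f = f(L/D)V²/(2g) = 0.01912·(2470/0.536)·3.302²/(2·9.81) = 48.94 m
Δp = ρg·h_f = 786.0·9.81·48.94 = 377.4 kPa

Δp ≈ 377 kPa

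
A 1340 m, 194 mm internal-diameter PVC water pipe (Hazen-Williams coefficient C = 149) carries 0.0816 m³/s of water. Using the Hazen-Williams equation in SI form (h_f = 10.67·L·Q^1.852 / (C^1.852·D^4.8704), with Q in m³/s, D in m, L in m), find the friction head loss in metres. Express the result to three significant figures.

h_f ≈ 38.3 m

h_f = 10.67·1340·0.0816^1.852 / (149^1.852·0.194^4.8704) = 38.34 m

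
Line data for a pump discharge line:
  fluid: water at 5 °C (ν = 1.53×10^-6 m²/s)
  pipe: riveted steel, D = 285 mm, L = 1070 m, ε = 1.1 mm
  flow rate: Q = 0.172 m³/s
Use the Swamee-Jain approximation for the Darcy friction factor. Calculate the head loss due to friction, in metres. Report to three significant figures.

h_f ≈ 39.6 m

V = 4Q/(πD²) = 4·0.172/(π·0.285²) = 2.696 m/s
Re = VD/ν = 2.696·0.285/1.53×10^-6 = 5.02×10^5 → turbulent
ε/D = 1.1/285 = 0.00386
Swamee-Jain: f = 0.02845
h_f = f(L/D)V²/(2g) = 0.02845·(1070/0.285)·2.696²/(2·9.81) = 39.58 m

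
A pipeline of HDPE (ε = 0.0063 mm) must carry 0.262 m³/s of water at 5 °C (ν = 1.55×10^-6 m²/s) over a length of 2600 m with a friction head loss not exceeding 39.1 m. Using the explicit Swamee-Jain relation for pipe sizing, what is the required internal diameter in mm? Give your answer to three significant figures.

Swamee-Jain (Type III): D = 0.66·[ε^1.25·(LQ²/(gh_f))^4.75 + ν·Q^9.4·(L/(gh_f))^5.2]^0.04
LQ²/(gh_f) = 0.4653; L/(gh_f) = 6.778
Term 1 = ε^1.25·(…)^4.75 = 8.33×10^-9; Term 2 = ν·Q^9.4·(…)^5.2 = 1.11×10^-7
D = 0.66·(8.33×10^-9 + 1.11×10^-7)^0.04 = 0.3488 m = 349 mm
Check: V = 2.74 m/s, Re = 6.17×10^5, f = 0.01294, h_f = 37.0 m ≈ 39.1 m ✓

D ≈ 349 mm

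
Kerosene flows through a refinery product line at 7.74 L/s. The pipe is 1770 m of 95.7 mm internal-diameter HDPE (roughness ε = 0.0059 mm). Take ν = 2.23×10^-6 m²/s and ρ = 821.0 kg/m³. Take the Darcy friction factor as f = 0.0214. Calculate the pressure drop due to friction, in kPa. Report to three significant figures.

V = 4Q/(πD²) = 4·0.00774/(π·0.0957²) = 1.076 m/s
h_f = f(L/D)V²/(2g) = 0.02140·(1770/0.0957)·1.076²/(2·9.81) = 23.36 m
Δp = ρg·h_f = 821.0·9.81·23.36 = 188.1 kPa

Δp ≈ 188 kPa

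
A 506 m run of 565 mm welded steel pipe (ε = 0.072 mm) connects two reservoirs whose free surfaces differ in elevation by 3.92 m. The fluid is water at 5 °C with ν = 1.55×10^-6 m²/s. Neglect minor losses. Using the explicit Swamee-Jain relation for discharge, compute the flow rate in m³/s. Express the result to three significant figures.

Swamee-Jain (Type II): Q = -0.965·√(gD⁵h_f/L)·ln[ε/(3.7D) + √(3.17ν²L/(gD³h_f))]
√(gD⁵h_f/L) = √(9.81·0.565⁵·3.92/506) = 0.06615
ε/(3.7D) = 3.44×10^-5; √(3.17ν²L/(gD³h_f)) = 2.36×10^-5
Q = -0.965·0.06615·ln(5.801×10^-5) = 0.6227 m³/s
Check: V = 2.48 m/s, Re = 9.05×10^5, f = 0.01400, h_f = 3.94 m ≈ 3.92 m ✓

Q ≈ 0.623 m³/s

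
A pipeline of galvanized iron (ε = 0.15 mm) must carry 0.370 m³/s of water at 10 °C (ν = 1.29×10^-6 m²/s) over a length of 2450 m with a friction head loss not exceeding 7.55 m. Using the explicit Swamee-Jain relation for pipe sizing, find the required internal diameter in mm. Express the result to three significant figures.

D ≈ 574 mm

Swamee-Jain (Type III): D = 0.66·[ε^1.25·(LQ²/(gh_f))^4.75 + ν·Q^9.4·(L/(gh_f))^5.2]^0.04
LQ²/(gh_f) = 4.528; L/(gh_f) = 33.08
Term 1 = ε^1.25·(…)^4.75 = 0.0217; Term 2 = ν·Q^9.4·(…)^5.2 = 0.00898
D = 0.66·(0.0217 + 0.00898)^0.04 = 0.5741 m = 574 mm
Check: V = 1.43 m/s, Re = 6.36×10^5, f = 0.01579, h_f = 7.02 m ≈ 7.55 m ✓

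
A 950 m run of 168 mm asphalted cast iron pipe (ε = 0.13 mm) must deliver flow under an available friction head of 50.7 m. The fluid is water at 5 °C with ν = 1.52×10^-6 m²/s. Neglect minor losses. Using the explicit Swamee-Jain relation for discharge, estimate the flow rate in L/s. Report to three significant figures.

Q ≈ 66.6 L/s

Swamee-Jain (Type II): Q = -0.965·√(gD⁵h_f/L)·ln[ε/(3.7D) + √(3.17ν²L/(gD³h_f))]
√(gD⁵h_f/L) = √(9.81·0.168⁵·50.7/950) = 0.008370
ε/(3.7D) = 2.09×10^-4; √(3.17ν²L/(gD³h_f)) = 5.43×10^-5
Q = -0.965·0.008370·ln(2.635×10^-4) = 0.06657 m³/s
Check: V = 3.00 m/s, Re = 3.32×10^5, f = 0.01964, h_f = 51.1 m ≈ 50.7 m ✓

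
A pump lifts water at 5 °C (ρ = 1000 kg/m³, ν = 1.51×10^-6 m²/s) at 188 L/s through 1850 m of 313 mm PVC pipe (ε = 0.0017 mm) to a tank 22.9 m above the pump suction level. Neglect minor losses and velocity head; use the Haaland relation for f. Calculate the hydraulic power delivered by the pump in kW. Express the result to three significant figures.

V = 4Q/(πD²) = 2.443 m/s; Re = 5.06×10^5; ε/D = 5.43×10^-6; f = 0.01309
h_f = f(L/D)V²/2g = 23.55 m
Total head H = z + h_f = 22.9 + 23.55 = 46.45 m
P_hyd = ρgQH = 1000·9.81·0.188·46.45 = 85.66 kW

P_hyd ≈ 85.7 kW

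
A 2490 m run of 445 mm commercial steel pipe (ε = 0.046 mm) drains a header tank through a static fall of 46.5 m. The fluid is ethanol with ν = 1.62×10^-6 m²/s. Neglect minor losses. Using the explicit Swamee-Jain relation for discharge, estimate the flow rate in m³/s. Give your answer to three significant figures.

Q ≈ 0.540 m³/s

Swamee-Jain (Type II): Q = -0.965·√(gD⁵h_f/L)·ln[ε/(3.7D) + √(3.17ν²L/(gD³h_f))]
√(gD⁵h_f/L) = √(9.81·0.445⁵·46.5/2490) = 0.05654
ε/(3.7D) = 2.79×10^-5; √(3.17ν²L/(gD³h_f)) = 2.27×10^-5
Q = -0.965·0.05654·ln(5.064×10^-5) = 0.5397 m³/s
Check: V = 3.47 m/s, Re = 9.53×10^5, f = 0.01361, h_f = 46.7 m ≈ 46.5 m ✓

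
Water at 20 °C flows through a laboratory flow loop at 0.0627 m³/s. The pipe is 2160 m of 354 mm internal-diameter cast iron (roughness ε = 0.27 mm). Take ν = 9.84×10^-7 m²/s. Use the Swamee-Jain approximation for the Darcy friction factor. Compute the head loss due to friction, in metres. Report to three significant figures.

h_f ≈ 2.53 m

V = 4Q/(πD²) = 4·0.0627/(π·0.354²) = 0.6370 m/s
Re = VD/ν = 0.6370·0.354/9.84×10^-7 = 2.29×10^5 → turbulent
ε/D = 0.27/354 = 7.63×10^-4
Swamee-Jain: f = 0.02001
h_f = f(L/D)V²/(2g) = 0.02001·(2160/0.354)·0.6370²/(2·9.81) = 2.526 m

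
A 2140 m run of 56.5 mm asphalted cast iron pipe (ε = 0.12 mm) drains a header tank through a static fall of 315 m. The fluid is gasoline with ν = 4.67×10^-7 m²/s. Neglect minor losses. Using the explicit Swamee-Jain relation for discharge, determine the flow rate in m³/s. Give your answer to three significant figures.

Swamee-Jain (Type II): Q = -0.965·√(gD⁵h_f/L)·ln[ε/(3.7D) + √(3.17ν²L/(gD³h_f))]
√(gD⁵h_f/L) = √(9.81·0.0565⁵·315/2140) = 9.118×10^-4
ε/(3.7D) = 5.74×10^-4; √(3.17ν²L/(gD³h_f)) = 5.15×10^-5
Q = -0.965·9.118×10^-4·ln(6.255×10^-4) = 0.006491 m³/s
Check: V = 2.59 m/s, Re = 3.13×10^5, f = 0.02450, h_f = 317 m ≈ 315 m ✓

Q ≈ 0.00649 m³/s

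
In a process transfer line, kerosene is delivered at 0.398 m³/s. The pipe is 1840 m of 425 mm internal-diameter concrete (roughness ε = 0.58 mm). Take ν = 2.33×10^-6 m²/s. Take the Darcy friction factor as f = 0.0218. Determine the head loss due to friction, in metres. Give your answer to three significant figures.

h_f ≈ 37.9 m

V = 4Q/(πD²) = 4·0.398/(π·0.425²) = 2.806 m/s
h_f = f(L/D)V²/(2g) = 0.02180·(1840/0.425)·2.806²/(2·9.81) = 37.86 m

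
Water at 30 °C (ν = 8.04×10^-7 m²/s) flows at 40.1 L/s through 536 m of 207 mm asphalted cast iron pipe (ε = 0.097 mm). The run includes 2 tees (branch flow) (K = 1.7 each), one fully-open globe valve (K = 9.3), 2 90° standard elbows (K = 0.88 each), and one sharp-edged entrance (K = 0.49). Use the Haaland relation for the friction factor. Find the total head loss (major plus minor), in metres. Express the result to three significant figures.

V = 4Q/(πD²) = 1.192 m/s; V²/2g = 0.07237 m
Re = 3.07×10^5, ε/D = 4.69×10^-4 → f = 0.01786 (Haaland)
Major: h_f = f(L/D)·V²/2g = 0.01786·2589·0.07237 = 3.347 m
Minor: ΣK = 15.0; h_m = ΣK·V²/2g = 1.082 m
Total H_L = 3.347 + 1.082 = 4.429 m

H_L ≈ 4.43 m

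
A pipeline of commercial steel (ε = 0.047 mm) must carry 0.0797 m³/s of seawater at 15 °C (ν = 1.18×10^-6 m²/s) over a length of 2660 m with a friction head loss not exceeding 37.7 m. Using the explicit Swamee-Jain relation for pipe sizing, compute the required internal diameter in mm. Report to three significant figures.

Swamee-Jain (Type III): D = 0.66·[ε^1.25·(LQ²/(gh_f))^4.75 + ν·Q^9.4·(L/(gh_f))^5.2]^0.04
LQ²/(gh_f) = 0.04569; L/(gh_f) = 7.192
Term 1 = ε^1.25·(…)^4.75 = 1.68×10^-12; Term 2 = ν·Q^9.4·(…)^5.2 = 1.59×10^-12
D = 0.66·(1.68×10^-12 + 1.59×10^-12)^0.04 = 0.2291 m = 229 mm
Check: V = 1.93 m/s, Re = 3.75×10^5, f = 0.01597, h_f = 35.3 m ≈ 37.7 m ✓

D ≈ 229 mm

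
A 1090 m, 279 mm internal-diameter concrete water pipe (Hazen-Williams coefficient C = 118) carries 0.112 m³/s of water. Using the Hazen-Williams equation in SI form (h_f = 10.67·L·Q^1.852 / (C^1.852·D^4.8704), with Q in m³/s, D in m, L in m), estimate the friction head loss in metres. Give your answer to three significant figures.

h_f ≈ 14.7 m

h_f = 10.67·1090·0.112^1.852 / (118^1.852·0.279^4.8704) = 14.71 m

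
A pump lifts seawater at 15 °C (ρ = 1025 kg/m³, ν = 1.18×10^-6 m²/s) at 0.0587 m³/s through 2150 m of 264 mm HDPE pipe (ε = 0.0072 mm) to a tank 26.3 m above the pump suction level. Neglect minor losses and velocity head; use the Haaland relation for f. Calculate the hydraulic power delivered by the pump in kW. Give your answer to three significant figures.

V = 4Q/(πD²) = 1.072 m/s; Re = 2.40×10^5; ε/D = 2.73×10^-5; f = 0.01516
h_f = f(L/D)V²/2g = 7.237 m
Total head H = z + h_f = 26.3 + 7.237 = 33.54 m
P_hyd = ρgQH = 1025·9.81·0.0587·33.54 = 19.79 kW

P_hyd ≈ 19.8 kW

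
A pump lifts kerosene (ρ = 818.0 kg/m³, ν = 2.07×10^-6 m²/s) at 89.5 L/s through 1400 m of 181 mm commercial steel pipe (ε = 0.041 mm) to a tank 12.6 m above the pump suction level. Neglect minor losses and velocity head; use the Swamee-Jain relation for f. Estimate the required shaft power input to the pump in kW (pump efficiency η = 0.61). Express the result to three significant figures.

P_shaft ≈ 107 kW

V = 4Q/(πD²) = 3.478 m/s; Re = 3.04×10^5; ε/D = 2.27×10^-4; f = 0.01650
h_f = f(L/D)V²/2g = 78.68 m
Total head H = z + h_f = 12.6 + 78.68 = 91.28 m
P_hyd = ρgQH = 818.0·9.81·0.0895·91.28 = 65.56 kW
P_shaft = P_hyd/η = 65.56/0.61 = 107.5 kW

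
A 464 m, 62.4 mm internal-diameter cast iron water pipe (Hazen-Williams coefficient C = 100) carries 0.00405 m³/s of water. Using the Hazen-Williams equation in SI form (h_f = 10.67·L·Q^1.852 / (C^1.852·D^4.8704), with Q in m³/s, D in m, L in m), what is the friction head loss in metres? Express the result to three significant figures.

h_f ≈ 26.8 m

h_f = 10.67·464·0.00405^1.852 / (100^1.852·0.0624^4.8704) = 26.77 m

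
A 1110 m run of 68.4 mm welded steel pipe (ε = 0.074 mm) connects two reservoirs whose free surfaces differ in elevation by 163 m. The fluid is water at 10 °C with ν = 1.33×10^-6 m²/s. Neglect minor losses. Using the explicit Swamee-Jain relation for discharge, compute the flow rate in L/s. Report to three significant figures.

Q ≈ 11.1 L/s

Swamee-Jain (Type II): Q = -0.965·√(gD⁵h_f/L)·ln[ε/(3.7D) + √(3.17ν²L/(gD³h_f))]
√(gD⁵h_f/L) = √(9.81·0.0684⁵·163/1110) = 0.001469
ε/(3.7D) = 2.92×10^-4; √(3.17ν²L/(gD³h_f)) = 1.10×10^-4
Q = -0.965·0.001469·ln(4.027×10^-4) = 0.01108 m³/s
Check: V = 3.02 m/s, Re = 1.55×10^5, f = 0.02185, h_f = 164 m ≈ 163 m ✓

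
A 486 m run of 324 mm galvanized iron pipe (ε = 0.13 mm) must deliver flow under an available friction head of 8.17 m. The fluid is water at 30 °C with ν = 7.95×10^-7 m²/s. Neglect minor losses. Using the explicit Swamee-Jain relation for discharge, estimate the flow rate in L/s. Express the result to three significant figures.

Swamee-Jain (Type II): Q = -0.965·√(gD⁵h_f/L)·ln[ε/(3.7D) + √(3.17ν²L/(gD³h_f))]
√(gD⁵h_f/L) = √(9.81·0.324⁵·8.17/486) = 0.02427
ε/(3.7D) = 1.08×10^-4; √(3.17ν²L/(gD³h_f)) = 1.89×10^-5
Q = -0.965·0.02427·ln(1.273×10^-4) = 0.2100 m³/s
Check: V = 2.55 m/s, Re = 1.04×10^6, f = 0.01657, h_f = 8.22 m ≈ 8.17 m ✓

Q ≈ 210 L/s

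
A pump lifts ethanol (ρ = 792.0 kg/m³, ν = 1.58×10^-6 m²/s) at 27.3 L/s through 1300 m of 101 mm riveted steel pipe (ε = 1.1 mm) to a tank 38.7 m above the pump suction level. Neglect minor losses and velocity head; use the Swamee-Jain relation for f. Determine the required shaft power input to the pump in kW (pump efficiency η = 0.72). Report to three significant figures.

V = 4Q/(πD²) = 3.407 m/s; Re = 2.18×10^5; ε/D = 0.0109; f = 0.03943
h_f = f(L/D)V²/2g = 300.3 m
Total head H = z + h_f = 38.7 + 300.3 = 339.0 m
P_hyd = ρgQH = 792.0·9.81·0.0273·339.0 = 71.91 kW
P_shaft = P_hyd/η = 71.91/0.72 = 99.88 kW

P_shaft ≈ 99.9 kW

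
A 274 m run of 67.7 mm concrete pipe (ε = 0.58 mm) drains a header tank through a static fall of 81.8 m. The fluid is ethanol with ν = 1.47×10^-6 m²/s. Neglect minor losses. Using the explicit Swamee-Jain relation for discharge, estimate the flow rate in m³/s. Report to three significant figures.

Q ≈ 0.0119 m³/s

Swamee-Jain (Type II): Q = -0.965·√(gD⁵h_f/L)·ln[ε/(3.7D) + √(3.17ν²L/(gD³h_f))]
√(gD⁵h_f/L) = √(9.81·0.0677⁵·81.8/274) = 0.002041
ε/(3.7D) = 0.00232; √(3.17ν²L/(gD³h_f)) = 8.68×10^-5
Q = -0.965·0.002041·ln(0.002402) = 0.01188 m³/s
Check: V = 3.30 m/s, Re = 1.52×10^5, f = 0.03663, h_f = 82.3 m ≈ 81.8 m ✓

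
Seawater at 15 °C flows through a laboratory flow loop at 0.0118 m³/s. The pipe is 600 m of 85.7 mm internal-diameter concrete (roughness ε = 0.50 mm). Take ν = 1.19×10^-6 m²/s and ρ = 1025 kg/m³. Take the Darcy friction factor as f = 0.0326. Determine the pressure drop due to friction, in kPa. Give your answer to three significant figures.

V = 4Q/(πD²) = 4·0.0118/(π·0.0857²) = 2.046 m/s
h_f = f(L/D)V²/(2g) = 0.03260·(600/0.0857)·2.046²/(2·9.81) = 48.68 m
Δp = ρg·h_f = 1025·9.81·48.68 = 489.5 kPa

Δp ≈ 489 kPa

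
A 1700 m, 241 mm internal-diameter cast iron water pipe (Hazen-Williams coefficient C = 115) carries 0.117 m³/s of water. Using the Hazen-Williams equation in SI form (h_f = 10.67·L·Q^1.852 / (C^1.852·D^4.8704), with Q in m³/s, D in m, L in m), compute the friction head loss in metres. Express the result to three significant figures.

h_f = 10.67·1700·0.117^1.852 / (115^1.852·0.241^4.8704) = 53.25 m

h_f ≈ 53.2 m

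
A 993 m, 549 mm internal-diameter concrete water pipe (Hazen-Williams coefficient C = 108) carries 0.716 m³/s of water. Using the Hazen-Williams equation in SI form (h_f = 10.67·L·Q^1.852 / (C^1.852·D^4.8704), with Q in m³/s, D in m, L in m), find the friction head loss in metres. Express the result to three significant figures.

h_f ≈ 18.2 m

h_f = 10.67·993·0.716^1.852 / (108^1.852·0.549^4.8704) = 18.15 m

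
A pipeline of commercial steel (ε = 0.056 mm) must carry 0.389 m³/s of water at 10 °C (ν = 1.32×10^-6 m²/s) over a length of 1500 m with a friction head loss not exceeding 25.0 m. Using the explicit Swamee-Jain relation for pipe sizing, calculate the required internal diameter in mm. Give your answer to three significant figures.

Swamee-Jain (Type III): D = 0.66·[ε^1.25·(LQ²/(gh_f))^4.75 + ν·Q^9.4·(L/(gh_f))^5.2]^0.04
LQ²/(gh_f) = 0.9255; L/(gh_f) = 6.116
Term 1 = ε^1.25·(…)^4.75 = 3.35×10^-6; Term 2 = ν·Q^9.4·(…)^5.2 = 2.27×10^-6
D = 0.66·(3.35×10^-6 + 2.27×10^-6)^0.04 = 0.4070 m = 407 mm
Check: V = 2.99 m/s, Re = 9.22×10^5, f = 0.01411, h_f = 23.7 m ≈ 25.0 m ✓

D ≈ 407 mm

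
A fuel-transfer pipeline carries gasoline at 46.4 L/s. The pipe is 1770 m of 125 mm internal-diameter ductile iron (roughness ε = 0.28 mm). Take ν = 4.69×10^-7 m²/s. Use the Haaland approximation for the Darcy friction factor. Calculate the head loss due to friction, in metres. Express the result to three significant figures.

V = 4Q/(πD²) = 4·0.0464/(π·0.125²) = 3.781 m/s
Re = VD/ν = 3.781·0.125/4.69×10^-7 = 1.01×10^6 → turbulent
ε/D = 0.28/125 = 0.00224
Haaland: f = 0.02434
h_f = f(L/D)V²/(2g) = 0.02434·(1770/0.125)·3.781²/(2·9.81) = 251.1 m

h_f ≈ 251 m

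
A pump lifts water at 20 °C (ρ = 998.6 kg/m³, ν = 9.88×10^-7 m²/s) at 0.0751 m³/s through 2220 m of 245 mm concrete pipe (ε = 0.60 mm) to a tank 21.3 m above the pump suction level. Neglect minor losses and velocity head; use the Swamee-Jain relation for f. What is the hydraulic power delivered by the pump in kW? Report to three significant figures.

P_hyd ≈ 37.5 kW

V = 4Q/(πD²) = 1.593 m/s; Re = 3.95×10^5; ε/D = 0.00245; f = 0.02526
h_f = f(L/D)V²/2g = 29.60 m
Total head H = z + h_f = 21.3 + 29.60 = 50.90 m
P_hyd = ρgQH = 998.6·9.81·0.0751·50.90 = 37.45 kW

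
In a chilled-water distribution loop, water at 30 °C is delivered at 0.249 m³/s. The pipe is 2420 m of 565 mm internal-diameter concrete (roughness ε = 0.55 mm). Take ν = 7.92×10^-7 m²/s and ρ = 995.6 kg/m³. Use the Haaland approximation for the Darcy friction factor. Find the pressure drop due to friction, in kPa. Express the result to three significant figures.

V = 4Q/(πD²) = 4·0.249/(π·0.565²) = 0.9931 m/s
Re = VD/ν = 0.9931·0.565/7.92×10^-7 = 7.08×10^5 → turbulent
ε/D = 0.55/565 = 9.73×10^-4
Haaland: f = 0.01993
h_f = f(L/D)V²/(2g) = 0.01993·(2420/0.565)·0.9931²/(2·9.81) = 4.291 m
Δp = ρg·h_f = 995.6·9.81·4.291 = 41.91 kPa

Δp ≈ 41.9 kPa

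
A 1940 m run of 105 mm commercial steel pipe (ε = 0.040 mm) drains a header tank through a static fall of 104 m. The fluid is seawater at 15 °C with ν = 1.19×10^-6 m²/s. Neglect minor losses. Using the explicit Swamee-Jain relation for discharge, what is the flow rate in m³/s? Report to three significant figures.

Swamee-Jain (Type II): Q = -0.965·√(gD⁵h_f/L)·ln[ε/(3.7D) + √(3.17ν²L/(gD³h_f))]
√(gD⁵h_f/L) = √(9.81·0.105⁵·104/1940) = 0.002591
ε/(3.7D) = 1.03×10^-4; √(3.17ν²L/(gD³h_f)) = 8.59×10^-5
Q = -0.965·0.002591·ln(1.888×10^-4) = 0.02144 m³/s
Check: V = 2.48 m/s, Re = 2.18×10^5, f = 0.01812, h_f = 105 m ≈ 104 m ✓

Q ≈ 0.0214 m³/s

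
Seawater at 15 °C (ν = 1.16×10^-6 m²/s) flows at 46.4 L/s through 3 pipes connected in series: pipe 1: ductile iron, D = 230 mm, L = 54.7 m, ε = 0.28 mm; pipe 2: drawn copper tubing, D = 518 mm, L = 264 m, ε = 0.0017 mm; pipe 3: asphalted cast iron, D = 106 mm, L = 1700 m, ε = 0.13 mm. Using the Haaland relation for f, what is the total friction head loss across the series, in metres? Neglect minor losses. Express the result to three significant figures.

Pipe 1: V = 1.117 m/s, Re = 2.21×10^5, ε/D = 0.00122, f = 0.02164, h_1 = f(L/D)V²/2g = 0.3272 m
Pipe 2: V = 0.2202 m/s, Re = 9.83×10^4, ε/D = 3.28×10^-6, f = 0.01790, h_2 = f(L/D)V²/2g = 0.02254 m
Pipe 3: V = 5.258 m/s, Re = 4.80×10^5, ε/D = 0.00123, f = 0.02116, h_3 = f(L/D)V²/2g = 478.2 m
Series → Q common, losses add: H = Σh = 478.5 m

H ≈ 479 m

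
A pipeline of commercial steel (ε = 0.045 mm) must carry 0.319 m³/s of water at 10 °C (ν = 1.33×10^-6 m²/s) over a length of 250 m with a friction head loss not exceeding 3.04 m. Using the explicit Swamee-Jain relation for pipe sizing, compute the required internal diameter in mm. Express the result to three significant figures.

D ≈ 400 mm

Swamee-Jain (Type III): D = 0.66·[ε^1.25·(LQ²/(gh_f))^4.75 + ν·Q^9.4·(L/(gh_f))^5.2]^0.04
LQ²/(gh_f) = 0.8531; L/(gh_f) = 8.383
Term 1 = ε^1.25·(…)^4.75 = 1.73×10^-6; Term 2 = ν·Q^9.4·(…)^5.2 = 1.82×10^-6
D = 0.66·(1.73×10^-6 + 1.82×10^-6)^0.04 = 0.3996 m = 400 mm
Check: V = 2.54 m/s, Re = 7.64×10^5, f = 0.01400, h_f = 2.89 m ≈ 3.04 m ✓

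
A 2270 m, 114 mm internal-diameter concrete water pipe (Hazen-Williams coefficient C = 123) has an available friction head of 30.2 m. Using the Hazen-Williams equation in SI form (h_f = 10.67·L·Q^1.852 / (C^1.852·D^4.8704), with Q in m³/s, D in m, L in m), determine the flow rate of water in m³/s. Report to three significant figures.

Rearranging: Q = [h_f·C^1.852·D^4.8704 / (10.67·L)]^(1/1.852)
Q = [30.2·123^1.852·0.114^4.8704 / (10.67·2270)]^0.540 = 0.01101 m³/s

Q ≈ 0.0110 m³/s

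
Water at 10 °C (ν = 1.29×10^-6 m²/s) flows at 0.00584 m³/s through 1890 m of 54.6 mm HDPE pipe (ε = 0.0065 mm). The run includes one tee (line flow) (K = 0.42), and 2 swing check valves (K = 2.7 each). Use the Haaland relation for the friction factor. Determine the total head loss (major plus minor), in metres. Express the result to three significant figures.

H_L ≈ 201 m

V = 4Q/(πD²) = 2.494 m/s; V²/2g = 0.3171 m
Re = 1.06×10^5, ε/D = 1.19×10^-4 → f = 0.01817 (Haaland)
Major: h_f = f(L/D)·V²/2g = 0.01817·34615·0.3171 = 199.5 m
Minor: ΣK = 5.82; h_m = ΣK·V²/2g = 1.845 m
Total H_L = 199.5 + 1.845 = 201.3 m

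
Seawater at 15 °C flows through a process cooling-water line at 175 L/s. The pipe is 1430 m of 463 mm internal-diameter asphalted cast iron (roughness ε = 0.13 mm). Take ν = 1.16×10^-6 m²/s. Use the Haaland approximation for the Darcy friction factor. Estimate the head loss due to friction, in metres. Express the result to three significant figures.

h_f ≈ 2.76 m

V = 4Q/(πD²) = 4·0.175/(π·0.463²) = 1.039 m/s
Re = VD/ν = 1.039·0.463/1.16×10^-6 = 4.15×10^5 → turbulent
ε/D = 0.13/463 = 2.81×10^-4
Haaland: f = 0.01621
h_f = f(L/D)V²/(2g) = 0.01621·(1430/0.463)·1.039²/(2·9.81) = 2.758 m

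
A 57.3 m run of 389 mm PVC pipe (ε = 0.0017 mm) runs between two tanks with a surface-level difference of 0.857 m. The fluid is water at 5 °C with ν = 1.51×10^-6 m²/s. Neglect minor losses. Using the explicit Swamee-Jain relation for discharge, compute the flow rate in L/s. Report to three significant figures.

Q ≈ 363 L/s

Swamee-Jain (Type II): Q = -0.965·√(gD⁵h_f/L)·ln[ε/(3.7D) + √(3.17ν²L/(gD³h_f))]
√(gD⁵h_f/L) = √(9.81·0.389⁵·0.857/57.3) = 0.03615
ε/(3.7D) = 1.18×10^-6; √(3.17ν²L/(gD³h_f)) = 2.89×10^-5
Q = -0.965·0.03615·ln(3.011×10^-5) = 0.3632 m³/s
Check: V = 3.06 m/s, Re = 7.87×10^5, f = 0.01218, h_f = 0.854 m ≈ 0.857 m ✓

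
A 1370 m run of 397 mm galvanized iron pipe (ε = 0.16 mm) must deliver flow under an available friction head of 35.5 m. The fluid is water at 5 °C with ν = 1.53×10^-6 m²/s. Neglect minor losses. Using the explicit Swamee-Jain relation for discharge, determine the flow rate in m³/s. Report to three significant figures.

Q ≈ 0.432 m³/s

Swamee-Jain (Type II): Q = -0.965·√(gD⁵h_f/L)·ln[ε/(3.7D) + √(3.17ν²L/(gD³h_f))]
√(gD⁵h_f/L) = √(9.81·0.397⁵·35.5/1370) = 0.05007
ε/(3.7D) = 1.09×10^-4; √(3.17ν²L/(gD³h_f)) = 2.16×10^-5
Q = -0.965·0.05007·ln(1.305×10^-4) = 0.4321 m³/s
Check: V = 3.49 m/s, Re = 9.06×10^5, f = 0.01666, h_f = 35.7 m ≈ 35.5 m ✓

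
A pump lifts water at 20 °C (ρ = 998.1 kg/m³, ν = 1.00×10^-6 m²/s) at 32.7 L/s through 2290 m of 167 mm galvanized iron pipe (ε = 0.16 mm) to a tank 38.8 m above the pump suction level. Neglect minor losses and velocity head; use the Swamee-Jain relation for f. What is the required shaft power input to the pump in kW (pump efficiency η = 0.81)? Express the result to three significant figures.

P_shaft ≈ 28.1 kW

V = 4Q/(πD²) = 1.493 m/s; Re = 2.49×10^5; ε/D = 9.58×10^-4; f = 0.02076
h_f = f(L/D)V²/2g = 32.34 m
Total head H = z + h_f = 38.8 + 32.34 = 71.14 m
P_hyd = ρgQH = 998.1·9.81·0.0327·71.14 = 22.78 kW
P_shaft = P_hyd/η = 22.78/0.81 = 28.12 kW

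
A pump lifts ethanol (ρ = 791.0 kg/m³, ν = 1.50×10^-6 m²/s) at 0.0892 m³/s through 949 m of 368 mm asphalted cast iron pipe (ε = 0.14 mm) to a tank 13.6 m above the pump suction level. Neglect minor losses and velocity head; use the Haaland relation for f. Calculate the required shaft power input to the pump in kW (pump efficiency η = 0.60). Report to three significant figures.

P_shaft ≈ 17.6 kW

V = 4Q/(πD²) = 0.8386 m/s; Re = 2.06×10^5; ε/D = 3.80×10^-4; f = 0.01793
h_f = f(L/D)V²/2g = 1.658 m
Total head H = z + h_f = 13.6 + 1.658 = 15.26 m
P_hyd = ρgQH = 791.0·9.81·0.0892·15.26 = 10.56 kW
P_shaft = P_hyd/η = 10.56/0.60 = 17.60 kW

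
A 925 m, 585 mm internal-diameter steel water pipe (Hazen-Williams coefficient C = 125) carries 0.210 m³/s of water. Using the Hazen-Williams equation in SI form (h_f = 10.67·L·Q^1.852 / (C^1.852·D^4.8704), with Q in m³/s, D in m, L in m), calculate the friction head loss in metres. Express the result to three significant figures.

h_f = 10.67·925·0.210^1.852 / (125^1.852·0.585^4.8704) = 0.9764 m

h_f ≈ 0.976 m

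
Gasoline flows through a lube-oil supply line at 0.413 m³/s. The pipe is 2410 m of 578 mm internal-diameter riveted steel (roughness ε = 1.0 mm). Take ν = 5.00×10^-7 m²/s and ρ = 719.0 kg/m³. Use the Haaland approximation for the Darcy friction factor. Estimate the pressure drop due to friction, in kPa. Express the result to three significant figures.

V = 4Q/(πD²) = 4·0.413/(π·0.578²) = 1.574 m/s
Re = VD/ν = 1.574·0.578/5.00×10^-7 = 1.82×10^6 → turbulent
ε/D = 1.0/578 = 0.00173
Haaland: f = 0.02269
h_f = f(L/D)V²/(2g) = 0.02269·(2410/0.578)·1.574²/(2·9.81) = 11.95 m
Δp = ρg·h_f = 719.0·9.81·11.95 = 84.25 kPa

Δp ≈ 84.3 kPa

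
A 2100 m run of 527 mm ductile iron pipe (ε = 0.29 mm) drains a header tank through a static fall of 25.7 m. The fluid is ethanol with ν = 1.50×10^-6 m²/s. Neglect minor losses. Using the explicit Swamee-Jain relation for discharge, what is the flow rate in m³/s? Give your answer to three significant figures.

Q ≈ 0.586 m³/s

Swamee-Jain (Type II): Q = -0.965·√(gD⁵h_f/L)·ln[ε/(3.7D) + √(3.17ν²L/(gD³h_f))]
√(gD⁵h_f/L) = √(9.81·0.527⁵·25.7/2100) = 0.06986
ε/(3.7D) = 1.49×10^-4; √(3.17ν²L/(gD³h_f)) = 2.01×10^-5
Q = -0.965·0.06986·ln(1.689×10^-4) = 0.5856 m³/s
Check: V = 2.68 m/s, Re = 9.43×10^5, f = 0.01766, h_f = 25.8 m ≈ 25.7 m ✓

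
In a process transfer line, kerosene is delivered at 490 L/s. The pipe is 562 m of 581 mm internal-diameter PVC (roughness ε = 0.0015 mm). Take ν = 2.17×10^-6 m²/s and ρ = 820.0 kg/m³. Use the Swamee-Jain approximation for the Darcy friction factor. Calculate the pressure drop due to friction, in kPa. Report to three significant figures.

Δp ≈ 17.8 kPa

V = 4Q/(πD²) = 4·0.490/(π·0.581²) = 1.848 m/s
Re = VD/ν = 1.848·0.581/2.17×10^-6 = 4.95×10^5 → turbulent
ε/D = 0.0015/581 = 2.58×10^-6
Swamee-Jain: f = 0.01316
h_f = f(L/D)V²/(2g) = 0.01316·(562/0.581)·1.848²/(2·9.81) = 2.216 m
Δp = ρg·h_f = 820.0·9.81·2.216 = 17.82 kPa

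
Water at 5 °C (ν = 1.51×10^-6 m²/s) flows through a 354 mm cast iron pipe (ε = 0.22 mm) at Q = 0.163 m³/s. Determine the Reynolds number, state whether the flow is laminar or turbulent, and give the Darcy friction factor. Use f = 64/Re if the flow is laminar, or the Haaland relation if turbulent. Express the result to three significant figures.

Re ≈ 3.88×10^5; turbulent; f ≈ 0.0185

V = 4Q/(πD²) = 1.656 m/s
Re = VD/ν = 1.656·0.354/1.51×10^-6 = 3.88×10^5
Re > 4000 → turbulent; ε/D = 6.21×10^-4
Haaland: f = 0.01850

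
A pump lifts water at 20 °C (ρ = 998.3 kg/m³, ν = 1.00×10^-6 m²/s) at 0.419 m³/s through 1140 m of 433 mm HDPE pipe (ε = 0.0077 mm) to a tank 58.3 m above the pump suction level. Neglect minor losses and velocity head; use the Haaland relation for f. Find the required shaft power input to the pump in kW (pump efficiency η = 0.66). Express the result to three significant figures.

P_shaft ≈ 441 kW

V = 4Q/(πD²) = 2.845 m/s; Re = 1.23×10^6; ε/D = 1.78×10^-5; f = 0.01157
h_f = f(L/D)V²/2g = 12.57 m
Total head H = z + h_f = 58.3 + 12.57 = 70.87 m
P_hyd = ρgQH = 998.3·9.81·0.419·70.87 = 290.8 kW
P_shaft = P_hyd/η = 290.8/0.66 = 440.6 kW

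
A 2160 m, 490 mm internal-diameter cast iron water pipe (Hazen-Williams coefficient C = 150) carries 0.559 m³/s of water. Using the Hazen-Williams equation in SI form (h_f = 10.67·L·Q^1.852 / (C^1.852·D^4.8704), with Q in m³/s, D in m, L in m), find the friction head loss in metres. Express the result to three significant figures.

h_f ≈ 23.6 m

h_f = 10.67·2160·0.559^1.852 / (150^1.852·0.490^4.8704) = 23.64 m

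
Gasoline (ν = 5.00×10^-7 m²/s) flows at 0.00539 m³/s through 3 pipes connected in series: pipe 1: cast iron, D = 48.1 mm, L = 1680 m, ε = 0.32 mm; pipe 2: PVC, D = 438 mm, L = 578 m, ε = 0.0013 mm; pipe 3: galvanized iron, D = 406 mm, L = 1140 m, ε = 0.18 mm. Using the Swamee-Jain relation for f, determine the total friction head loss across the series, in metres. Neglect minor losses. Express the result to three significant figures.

H ≈ 526 m

Pipe 1: V = 2.966 m/s, Re = 2.85×10^5, ε/D = 0.00665, f = 0.03358, h_1 = f(L/D)V²/2g = 526.0 m
Pipe 2: V = 0.03577 m/s, Re = 3.13×10^4, ε/D = 2.97×10^-6, f = 0.02314, h_2 = f(L/D)V²/2g = 0.001992 m
Pipe 3: V = 0.04163 m/s, Re = 3.38×10^4, ε/D = 4.43×10^-4, f = 0.02410, h_3 = f(L/D)V²/2g = 0.005979 m
Series → Q common, losses add: H = Σh = 526.0 m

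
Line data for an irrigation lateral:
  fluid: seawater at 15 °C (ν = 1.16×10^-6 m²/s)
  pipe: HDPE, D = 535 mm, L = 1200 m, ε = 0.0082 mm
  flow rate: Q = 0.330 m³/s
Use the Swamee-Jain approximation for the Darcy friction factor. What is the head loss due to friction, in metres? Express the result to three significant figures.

h_f ≈ 3.13 m

V = 4Q/(πD²) = 4·0.330/(π·0.535²) = 1.468 m/s
Re = VD/ν = 1.468·0.535/1.16×10^-6 = 6.77×10^5 → turbulent
ε/D = 0.0082/535 = 1.53×10^-5
Swamee-Jain: f = 0.01270
h_f = f(L/D)V²/(2g) = 0.01270·(1200/0.535)·1.468²/(2·9.81) = 3.129 m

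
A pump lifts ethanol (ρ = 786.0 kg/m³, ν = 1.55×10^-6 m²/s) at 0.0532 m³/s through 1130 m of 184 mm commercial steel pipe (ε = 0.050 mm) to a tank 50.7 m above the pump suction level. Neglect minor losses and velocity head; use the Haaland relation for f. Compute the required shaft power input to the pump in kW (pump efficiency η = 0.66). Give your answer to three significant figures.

V = 4Q/(πD²) = 2.001 m/s; Re = 2.38×10^5; ε/D = 2.72×10^-4; f = 0.01700
h_f = f(L/D)V²/2g = 21.30 m
Total head H = z + h_f = 50.7 + 21.30 = 72.00 m
P_hyd = ρgQH = 786.0·9.81·0.0532·72.00 = 29.53 kW
P_shaft = P_hyd/η = 29.53/0.66 = 44.75 kW

P_shaft ≈ 44.7 kW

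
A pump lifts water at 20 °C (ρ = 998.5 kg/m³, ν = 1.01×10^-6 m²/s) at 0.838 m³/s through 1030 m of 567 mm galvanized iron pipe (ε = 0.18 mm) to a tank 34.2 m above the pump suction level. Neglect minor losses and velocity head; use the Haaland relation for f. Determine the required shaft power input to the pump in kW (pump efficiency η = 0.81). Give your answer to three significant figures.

P_shaft ≈ 507 kW

V = 4Q/(πD²) = 3.319 m/s; Re = 1.86×10^6; ε/D = 3.17×10^-4; f = 0.01549
h_f = f(L/D)V²/2g = 15.79 m
Total head H = z + h_f = 34.2 + 15.79 = 49.99 m
P_hyd = ρgQH = 998.5·9.81·0.838·49.99 = 410.4 kW
P_shaft = P_hyd/η = 410.4/0.81 = 506.6 kW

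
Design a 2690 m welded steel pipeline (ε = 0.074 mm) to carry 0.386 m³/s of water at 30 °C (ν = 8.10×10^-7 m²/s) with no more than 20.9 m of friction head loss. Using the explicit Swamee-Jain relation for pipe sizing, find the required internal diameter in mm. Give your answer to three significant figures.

Swamee-Jain (Type III): D = 0.66·[ε^1.25·(LQ²/(gh_f))^4.75 + ν·Q^9.4·(L/(gh_f))^5.2]^0.04
LQ²/(gh_f) = 1.955; L/(gh_f) = 13.12
Term 1 = ε^1.25·(…)^4.75 = 1.66×10^-4; Term 2 = ν·Q^9.4·(…)^5.2 = 6.85×10^-5
D = 0.66·(1.66×10^-4 + 6.85×10^-5)^0.04 = 0.4724 m = 472 mm
Check: V = 2.20 m/s, Re = 1.28×10^6, f = 0.01405, h_f = 19.8 m ≈ 20.9 m ✓

D ≈ 472 mm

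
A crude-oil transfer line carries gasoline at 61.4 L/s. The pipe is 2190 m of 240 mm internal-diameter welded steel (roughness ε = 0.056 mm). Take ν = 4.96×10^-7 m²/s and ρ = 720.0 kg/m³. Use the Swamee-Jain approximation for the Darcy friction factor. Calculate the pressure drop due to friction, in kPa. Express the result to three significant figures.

V = 4Q/(πD²) = 4·0.0614/(π·0.240²) = 1.357 m/s
Re = VD/ν = 1.357·0.240/4.96×10^-7 = 6.57×10^5 → turbulent
ε/D = 0.056/240 = 2.33×10^-4
Swamee-Jain: f = 0.01550
h_f = f(L/D)V²/(2g) = 0.01550·(2190/0.240)·1.357²/(2·9.81) = 13.28 m
Δp = ρg·h_f = 720.0·9.81·13.28 = 93.81 kPa

Δp ≈ 93.8 kPa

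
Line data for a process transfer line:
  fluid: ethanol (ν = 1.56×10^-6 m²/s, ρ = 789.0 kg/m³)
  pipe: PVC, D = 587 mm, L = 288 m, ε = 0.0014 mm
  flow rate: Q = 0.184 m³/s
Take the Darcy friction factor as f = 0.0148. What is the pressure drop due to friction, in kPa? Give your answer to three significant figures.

Δp ≈ 1.32 kPa

V = 4Q/(πD²) = 4·0.184/(π·0.587²) = 0.6799 m/s
h_f = f(L/D)V²/(2g) = 0.01480·(288/0.587)·0.6799²/(2·9.81) = 0.1711 m
Δp = ρg·h_f = 789.0·9.81·0.1711 = 1.324 kPa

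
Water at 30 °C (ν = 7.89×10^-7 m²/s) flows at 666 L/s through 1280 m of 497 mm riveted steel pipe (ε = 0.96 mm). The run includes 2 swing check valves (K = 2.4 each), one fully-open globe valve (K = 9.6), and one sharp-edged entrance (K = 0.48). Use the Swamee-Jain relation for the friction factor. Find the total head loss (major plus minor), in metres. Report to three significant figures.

H_L ≈ 45.0 m

V = 4Q/(πD²) = 3.433 m/s; V²/2g = 0.6007 m
Re = 2.16×10^6, ε/D = 0.00193 → f = 0.02334 (Swamee-Jain)
Major: h_f = f(L/D)·V²/2g = 0.02334·2575·0.6007 = 36.11 m
Minor: ΣK = 14.9; h_m = ΣK·V²/2g = 8.938 m
Total H_L = 36.11 + 8.938 = 45.04 m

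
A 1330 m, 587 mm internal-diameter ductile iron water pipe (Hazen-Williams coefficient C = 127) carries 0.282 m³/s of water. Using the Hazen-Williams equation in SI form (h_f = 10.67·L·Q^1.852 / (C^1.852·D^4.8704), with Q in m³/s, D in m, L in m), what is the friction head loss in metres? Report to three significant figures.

h_f = 10.67·1330·0.282^1.852 / (127^1.852·0.587^4.8704) = 2.315 m

h_f ≈ 2.31 m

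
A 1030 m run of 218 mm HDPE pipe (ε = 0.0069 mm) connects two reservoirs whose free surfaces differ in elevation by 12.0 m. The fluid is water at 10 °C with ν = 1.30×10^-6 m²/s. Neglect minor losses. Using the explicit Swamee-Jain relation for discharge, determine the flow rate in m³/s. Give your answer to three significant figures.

Swamee-Jain (Type II): Q = -0.965·√(gD⁵h_f/L)·ln[ε/(3.7D) + √(3.17ν²L/(gD³h_f))]
√(gD⁵h_f/L) = √(9.81·0.218⁵·12.0/1030) = 0.007501
ε/(3.7D) = 8.55×10^-6; √(3.17ν²L/(gD³h_f)) = 6.73×10^-5
Q = -0.965·0.007501·ln(7.582×10^-5) = 0.06868 m³/s
Check: V = 1.84 m/s, Re = 3.09×10^5, f = 0.01467, h_f = 12.0 m ≈ 12.0 m ✓

Q ≈ 0.0687 m³/s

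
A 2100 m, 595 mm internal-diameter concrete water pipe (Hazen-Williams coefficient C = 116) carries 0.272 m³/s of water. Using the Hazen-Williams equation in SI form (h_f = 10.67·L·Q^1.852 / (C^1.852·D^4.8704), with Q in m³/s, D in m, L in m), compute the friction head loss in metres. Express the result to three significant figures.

h_f ≈ 3.78 m

h_f = 10.67·2100·0.272^1.852 / (116^1.852·0.595^4.8704) = 3.785 m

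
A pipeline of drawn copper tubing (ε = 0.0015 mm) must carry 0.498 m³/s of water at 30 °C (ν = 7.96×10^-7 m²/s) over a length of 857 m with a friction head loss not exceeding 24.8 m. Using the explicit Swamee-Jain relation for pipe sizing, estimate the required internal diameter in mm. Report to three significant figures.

D ≈ 377 mm

Swamee-Jain (Type III): D = 0.66·[ε^1.25·(LQ²/(gh_f))^4.75 + ν·Q^9.4·(L/(gh_f))^5.2]^0.04
LQ²/(gh_f) = 0.8736; L/(gh_f) = 3.523
Term 1 = ε^1.25·(…)^4.75 = 2.76×10^-8; Term 2 = ν·Q^9.4·(…)^5.2 = 7.92×10^-7
D = 0.66·(2.76×10^-8 + 7.92×10^-7)^0.04 = 0.3768 m = 377 mm
Check: V = 4.47 m/s, Re = 2.11×10^6, f = 0.01043, h_f = 24.1 m ≈ 24.8 m ✓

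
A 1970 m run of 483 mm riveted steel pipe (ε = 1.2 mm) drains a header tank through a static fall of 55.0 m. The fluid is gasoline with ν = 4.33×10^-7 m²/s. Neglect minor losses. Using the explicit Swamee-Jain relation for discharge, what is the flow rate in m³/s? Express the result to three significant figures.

Swamee-Jain (Type II): Q = -0.965·√(gD⁵h_f/L)·ln[ε/(3.7D) + √(3.17ν²L/(gD³h_f))]
√(gD⁵h_f/L) = √(9.81·0.483⁵·55.0/1970) = 0.08485
ε/(3.7D) = 6.71×10^-4; √(3.17ν²L/(gD³h_f)) = 4.39×10^-6
Q = -0.965·0.08485·ln(6.759×10^-4) = 0.5977 m³/s
Check: V = 3.26 m/s, Re = 3.64×10^6, f = 0.02490, h_f = 55.1 m ≈ 55.0 m ✓

Q ≈ 0.598 m³/s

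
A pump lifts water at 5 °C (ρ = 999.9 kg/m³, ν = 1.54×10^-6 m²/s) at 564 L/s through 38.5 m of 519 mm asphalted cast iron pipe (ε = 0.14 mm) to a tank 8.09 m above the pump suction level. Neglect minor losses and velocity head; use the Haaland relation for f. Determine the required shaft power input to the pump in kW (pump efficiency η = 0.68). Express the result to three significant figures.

P_shaft ≈ 69.2 kW

V = 4Q/(πD²) = 2.666 m/s; Re = 8.98×10^5; ε/D = 2.70×10^-4; f = 0.01539
h_f = f(L/D)V²/2g = 0.4136 m
Total head H = z + h_f = 8.09 + 0.4136 = 8.504 m
P_hyd = ρgQH = 999.9·9.81·0.564·8.504 = 47.04 kW
P_shaft = P_hyd/η = 47.04/0.68 = 69.18 kW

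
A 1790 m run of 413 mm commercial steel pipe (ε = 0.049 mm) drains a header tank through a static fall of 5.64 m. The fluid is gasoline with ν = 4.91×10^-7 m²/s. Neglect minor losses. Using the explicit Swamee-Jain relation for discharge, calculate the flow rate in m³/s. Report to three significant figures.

Swamee-Jain (Type II): Q = -0.965·√(gD⁵h_f/L)·ln[ε/(3.7D) + √(3.17ν²L/(gD³h_f))]
√(gD⁵h_f/L) = √(9.81·0.413⁵·5.64/1790) = 0.01927
ε/(3.7D) = 3.21×10^-5; √(3.17ν²L/(gD³h_f)) = 1.87×10^-5
Q = -0.965·0.01927·ln(5.080×10^-5) = 0.1839 m³/s
Check: V = 1.37 m/s, Re = 1.15×10^6, f = 0.01363, h_f = 5.67 m ≈ 5.64 m ✓

Q ≈ 0.184 m³/s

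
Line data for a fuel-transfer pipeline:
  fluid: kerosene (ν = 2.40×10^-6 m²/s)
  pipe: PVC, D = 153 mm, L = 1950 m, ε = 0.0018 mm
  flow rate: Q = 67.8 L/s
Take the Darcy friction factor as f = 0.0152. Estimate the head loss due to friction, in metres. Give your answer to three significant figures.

V = 4Q/(πD²) = 4·0.0678/(π·0.153²) = 3.688 m/s
h_f = f(L/D)V²/(2g) = 0.01520·(1950/0.153)·3.688²/(2·9.81) = 134.3 m

h_f ≈ 134 m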